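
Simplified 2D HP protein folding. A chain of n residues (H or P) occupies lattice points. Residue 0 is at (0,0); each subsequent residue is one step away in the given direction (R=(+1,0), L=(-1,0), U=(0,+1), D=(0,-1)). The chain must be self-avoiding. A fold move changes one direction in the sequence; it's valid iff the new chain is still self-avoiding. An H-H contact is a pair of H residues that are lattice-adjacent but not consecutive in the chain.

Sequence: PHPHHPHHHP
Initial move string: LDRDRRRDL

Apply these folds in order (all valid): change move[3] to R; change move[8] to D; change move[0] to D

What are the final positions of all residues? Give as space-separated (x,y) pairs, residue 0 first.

Initial moves: LDRDRRRDL
Fold: move[3]->R => LDRRRRRDL (positions: [(0, 0), (-1, 0), (-1, -1), (0, -1), (1, -1), (2, -1), (3, -1), (4, -1), (4, -2), (3, -2)])
Fold: move[8]->D => LDRRRRRDD (positions: [(0, 0), (-1, 0), (-1, -1), (0, -1), (1, -1), (2, -1), (3, -1), (4, -1), (4, -2), (4, -3)])
Fold: move[0]->D => DDRRRRRDD (positions: [(0, 0), (0, -1), (0, -2), (1, -2), (2, -2), (3, -2), (4, -2), (5, -2), (5, -3), (5, -4)])

Answer: (0,0) (0,-1) (0,-2) (1,-2) (2,-2) (3,-2) (4,-2) (5,-2) (5,-3) (5,-4)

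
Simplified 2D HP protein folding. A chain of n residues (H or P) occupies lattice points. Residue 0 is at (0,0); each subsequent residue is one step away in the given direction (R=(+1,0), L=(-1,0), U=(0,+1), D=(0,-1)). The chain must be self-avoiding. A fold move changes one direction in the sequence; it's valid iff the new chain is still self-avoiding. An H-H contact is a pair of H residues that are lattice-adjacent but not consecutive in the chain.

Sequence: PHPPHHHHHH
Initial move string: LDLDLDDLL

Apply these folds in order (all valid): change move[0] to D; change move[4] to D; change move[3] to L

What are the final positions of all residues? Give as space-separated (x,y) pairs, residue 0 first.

Answer: (0,0) (0,-1) (0,-2) (-1,-2) (-2,-2) (-2,-3) (-2,-4) (-2,-5) (-3,-5) (-4,-5)

Derivation:
Initial moves: LDLDLDDLL
Fold: move[0]->D => DDLDLDDLL (positions: [(0, 0), (0, -1), (0, -2), (-1, -2), (-1, -3), (-2, -3), (-2, -4), (-2, -5), (-3, -5), (-4, -5)])
Fold: move[4]->D => DDLDDDDLL (positions: [(0, 0), (0, -1), (0, -2), (-1, -2), (-1, -3), (-1, -4), (-1, -5), (-1, -6), (-2, -6), (-3, -6)])
Fold: move[3]->L => DDLLDDDLL (positions: [(0, 0), (0, -1), (0, -2), (-1, -2), (-2, -2), (-2, -3), (-2, -4), (-2, -5), (-3, -5), (-4, -5)])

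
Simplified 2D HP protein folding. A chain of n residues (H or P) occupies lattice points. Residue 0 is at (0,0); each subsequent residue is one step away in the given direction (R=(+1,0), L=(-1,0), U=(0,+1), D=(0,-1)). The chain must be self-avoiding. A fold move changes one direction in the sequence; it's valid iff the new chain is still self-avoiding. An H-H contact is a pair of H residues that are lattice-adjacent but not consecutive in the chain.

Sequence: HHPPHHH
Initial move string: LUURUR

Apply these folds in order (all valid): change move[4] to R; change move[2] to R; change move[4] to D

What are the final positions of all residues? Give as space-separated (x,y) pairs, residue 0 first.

Initial moves: LUURUR
Fold: move[4]->R => LUURRR (positions: [(0, 0), (-1, 0), (-1, 1), (-1, 2), (0, 2), (1, 2), (2, 2)])
Fold: move[2]->R => LURRRR (positions: [(0, 0), (-1, 0), (-1, 1), (0, 1), (1, 1), (2, 1), (3, 1)])
Fold: move[4]->D => LURRDR (positions: [(0, 0), (-1, 0), (-1, 1), (0, 1), (1, 1), (1, 0), (2, 0)])

Answer: (0,0) (-1,0) (-1,1) (0,1) (1,1) (1,0) (2,0)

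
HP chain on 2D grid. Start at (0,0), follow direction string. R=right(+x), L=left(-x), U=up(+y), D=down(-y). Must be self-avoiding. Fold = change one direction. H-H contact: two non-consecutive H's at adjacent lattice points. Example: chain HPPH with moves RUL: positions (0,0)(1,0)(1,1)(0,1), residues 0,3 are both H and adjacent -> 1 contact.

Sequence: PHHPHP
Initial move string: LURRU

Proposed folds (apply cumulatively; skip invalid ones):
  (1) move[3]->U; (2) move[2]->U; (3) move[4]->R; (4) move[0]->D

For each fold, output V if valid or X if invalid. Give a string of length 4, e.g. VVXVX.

Initial: LURRU -> [(0, 0), (-1, 0), (-1, 1), (0, 1), (1, 1), (1, 2)]
Fold 1: move[3]->U => LURUU VALID
Fold 2: move[2]->U => LUUUU VALID
Fold 3: move[4]->R => LUUUR VALID
Fold 4: move[0]->D => DUUUR INVALID (collision), skipped

Answer: VVVX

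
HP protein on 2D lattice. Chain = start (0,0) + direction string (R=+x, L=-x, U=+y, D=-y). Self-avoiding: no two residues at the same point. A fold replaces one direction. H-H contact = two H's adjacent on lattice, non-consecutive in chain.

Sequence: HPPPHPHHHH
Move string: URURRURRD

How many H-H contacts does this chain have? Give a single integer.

Positions: [(0, 0), (0, 1), (1, 1), (1, 2), (2, 2), (3, 2), (3, 3), (4, 3), (5, 3), (5, 2)]
No H-H contacts found.

Answer: 0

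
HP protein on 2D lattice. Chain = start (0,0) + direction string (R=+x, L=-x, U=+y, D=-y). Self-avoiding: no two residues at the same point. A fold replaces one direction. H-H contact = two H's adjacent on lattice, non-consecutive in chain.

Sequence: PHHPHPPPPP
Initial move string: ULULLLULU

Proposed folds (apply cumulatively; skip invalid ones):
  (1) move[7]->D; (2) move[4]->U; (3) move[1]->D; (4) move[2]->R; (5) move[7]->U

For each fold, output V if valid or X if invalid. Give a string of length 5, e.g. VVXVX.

Initial: ULULLLULU -> [(0, 0), (0, 1), (-1, 1), (-1, 2), (-2, 2), (-3, 2), (-4, 2), (-4, 3), (-5, 3), (-5, 4)]
Fold 1: move[7]->D => ULULLLUDU INVALID (collision), skipped
Fold 2: move[4]->U => ULULULULU VALID
Fold 3: move[1]->D => UDULULULU INVALID (collision), skipped
Fold 4: move[2]->R => ULRLULULU INVALID (collision), skipped
Fold 5: move[7]->U => ULULULUUU VALID

Answer: XVXXV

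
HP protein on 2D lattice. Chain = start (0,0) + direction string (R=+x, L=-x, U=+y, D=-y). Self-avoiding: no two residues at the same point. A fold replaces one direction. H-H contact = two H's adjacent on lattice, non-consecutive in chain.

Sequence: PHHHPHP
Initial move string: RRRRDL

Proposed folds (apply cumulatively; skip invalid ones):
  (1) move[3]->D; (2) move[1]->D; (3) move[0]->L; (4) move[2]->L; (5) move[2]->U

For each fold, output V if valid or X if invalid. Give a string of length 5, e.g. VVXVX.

Answer: VVVVX

Derivation:
Initial: RRRRDL -> [(0, 0), (1, 0), (2, 0), (3, 0), (4, 0), (4, -1), (3, -1)]
Fold 1: move[3]->D => RRRDDL VALID
Fold 2: move[1]->D => RDRDDL VALID
Fold 3: move[0]->L => LDRDDL VALID
Fold 4: move[2]->L => LDLDDL VALID
Fold 5: move[2]->U => LDUDDL INVALID (collision), skipped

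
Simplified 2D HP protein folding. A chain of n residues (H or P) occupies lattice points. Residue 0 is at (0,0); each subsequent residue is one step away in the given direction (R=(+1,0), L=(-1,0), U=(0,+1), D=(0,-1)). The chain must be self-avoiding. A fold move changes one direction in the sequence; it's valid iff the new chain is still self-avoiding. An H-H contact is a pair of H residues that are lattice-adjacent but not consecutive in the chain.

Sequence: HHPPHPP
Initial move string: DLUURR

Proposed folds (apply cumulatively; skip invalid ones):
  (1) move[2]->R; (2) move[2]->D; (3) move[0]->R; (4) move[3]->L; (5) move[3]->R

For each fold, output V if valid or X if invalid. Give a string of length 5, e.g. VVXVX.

Initial: DLUURR -> [(0, 0), (0, -1), (-1, -1), (-1, 0), (-1, 1), (0, 1), (1, 1)]
Fold 1: move[2]->R => DLRURR INVALID (collision), skipped
Fold 2: move[2]->D => DLDURR INVALID (collision), skipped
Fold 3: move[0]->R => RLUURR INVALID (collision), skipped
Fold 4: move[3]->L => DLULRR INVALID (collision), skipped
Fold 5: move[3]->R => DLURRR INVALID (collision), skipped

Answer: XXXXX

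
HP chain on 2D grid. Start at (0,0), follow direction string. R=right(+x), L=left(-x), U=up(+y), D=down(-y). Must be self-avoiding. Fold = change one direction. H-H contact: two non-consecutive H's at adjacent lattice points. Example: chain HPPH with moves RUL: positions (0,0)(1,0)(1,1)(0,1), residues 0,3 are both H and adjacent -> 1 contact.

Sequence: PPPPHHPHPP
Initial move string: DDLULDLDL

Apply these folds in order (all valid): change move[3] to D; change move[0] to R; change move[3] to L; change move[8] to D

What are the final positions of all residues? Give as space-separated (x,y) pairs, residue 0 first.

Initial moves: DDLULDLDL
Fold: move[3]->D => DDLDLDLDL (positions: [(0, 0), (0, -1), (0, -2), (-1, -2), (-1, -3), (-2, -3), (-2, -4), (-3, -4), (-3, -5), (-4, -5)])
Fold: move[0]->R => RDLDLDLDL (positions: [(0, 0), (1, 0), (1, -1), (0, -1), (0, -2), (-1, -2), (-1, -3), (-2, -3), (-2, -4), (-3, -4)])
Fold: move[3]->L => RDLLLDLDL (positions: [(0, 0), (1, 0), (1, -1), (0, -1), (-1, -1), (-2, -1), (-2, -2), (-3, -2), (-3, -3), (-4, -3)])
Fold: move[8]->D => RDLLLDLDD (positions: [(0, 0), (1, 0), (1, -1), (0, -1), (-1, -1), (-2, -1), (-2, -2), (-3, -2), (-3, -3), (-3, -4)])

Answer: (0,0) (1,0) (1,-1) (0,-1) (-1,-1) (-2,-1) (-2,-2) (-3,-2) (-3,-3) (-3,-4)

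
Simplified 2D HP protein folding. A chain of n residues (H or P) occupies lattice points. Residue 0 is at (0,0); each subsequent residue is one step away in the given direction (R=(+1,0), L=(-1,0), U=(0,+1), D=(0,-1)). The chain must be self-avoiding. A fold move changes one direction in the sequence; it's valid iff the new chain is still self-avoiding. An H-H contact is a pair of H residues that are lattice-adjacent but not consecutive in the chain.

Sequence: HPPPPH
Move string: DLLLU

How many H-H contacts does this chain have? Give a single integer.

Positions: [(0, 0), (0, -1), (-1, -1), (-2, -1), (-3, -1), (-3, 0)]
No H-H contacts found.

Answer: 0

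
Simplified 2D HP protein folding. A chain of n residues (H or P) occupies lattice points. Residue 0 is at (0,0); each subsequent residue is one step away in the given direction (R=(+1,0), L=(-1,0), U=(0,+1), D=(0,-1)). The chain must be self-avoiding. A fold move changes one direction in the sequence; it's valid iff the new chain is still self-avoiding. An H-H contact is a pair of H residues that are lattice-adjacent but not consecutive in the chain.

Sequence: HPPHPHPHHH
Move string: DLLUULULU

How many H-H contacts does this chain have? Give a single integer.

Positions: [(0, 0), (0, -1), (-1, -1), (-2, -1), (-2, 0), (-2, 1), (-3, 1), (-3, 2), (-4, 2), (-4, 3)]
No H-H contacts found.

Answer: 0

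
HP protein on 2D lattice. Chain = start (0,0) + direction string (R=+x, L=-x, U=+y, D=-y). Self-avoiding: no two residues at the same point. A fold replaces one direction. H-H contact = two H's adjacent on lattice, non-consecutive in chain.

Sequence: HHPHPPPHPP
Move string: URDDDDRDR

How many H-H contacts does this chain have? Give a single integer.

Answer: 1

Derivation:
Positions: [(0, 0), (0, 1), (1, 1), (1, 0), (1, -1), (1, -2), (1, -3), (2, -3), (2, -4), (3, -4)]
H-H contact: residue 0 @(0,0) - residue 3 @(1, 0)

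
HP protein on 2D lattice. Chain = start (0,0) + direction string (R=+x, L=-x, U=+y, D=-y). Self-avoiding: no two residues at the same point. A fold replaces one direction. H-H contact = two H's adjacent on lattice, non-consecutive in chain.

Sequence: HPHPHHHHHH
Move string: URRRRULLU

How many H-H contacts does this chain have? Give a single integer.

Answer: 1

Derivation:
Positions: [(0, 0), (0, 1), (1, 1), (2, 1), (3, 1), (4, 1), (4, 2), (3, 2), (2, 2), (2, 3)]
H-H contact: residue 4 @(3,1) - residue 7 @(3, 2)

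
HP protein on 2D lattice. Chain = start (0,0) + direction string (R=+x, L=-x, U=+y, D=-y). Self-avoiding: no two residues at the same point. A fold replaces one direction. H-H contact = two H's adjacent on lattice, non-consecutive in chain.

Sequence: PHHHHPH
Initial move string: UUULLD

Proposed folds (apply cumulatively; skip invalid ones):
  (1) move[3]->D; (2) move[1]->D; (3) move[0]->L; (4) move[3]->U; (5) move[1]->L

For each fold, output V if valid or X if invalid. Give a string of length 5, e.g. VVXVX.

Answer: XXVVV

Derivation:
Initial: UUULLD -> [(0, 0), (0, 1), (0, 2), (0, 3), (-1, 3), (-2, 3), (-2, 2)]
Fold 1: move[3]->D => UUUDLD INVALID (collision), skipped
Fold 2: move[1]->D => UDULLD INVALID (collision), skipped
Fold 3: move[0]->L => LUULLD VALID
Fold 4: move[3]->U => LUUULD VALID
Fold 5: move[1]->L => LLUULD VALID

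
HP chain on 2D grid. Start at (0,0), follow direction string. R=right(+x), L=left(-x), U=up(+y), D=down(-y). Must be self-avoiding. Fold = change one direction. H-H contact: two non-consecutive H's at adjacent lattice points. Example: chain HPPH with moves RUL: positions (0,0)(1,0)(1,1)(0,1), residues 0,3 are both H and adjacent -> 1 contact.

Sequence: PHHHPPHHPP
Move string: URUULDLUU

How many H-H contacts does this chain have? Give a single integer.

Positions: [(0, 0), (0, 1), (1, 1), (1, 2), (1, 3), (0, 3), (0, 2), (-1, 2), (-1, 3), (-1, 4)]
H-H contact: residue 1 @(0,1) - residue 6 @(0, 2)
H-H contact: residue 3 @(1,2) - residue 6 @(0, 2)

Answer: 2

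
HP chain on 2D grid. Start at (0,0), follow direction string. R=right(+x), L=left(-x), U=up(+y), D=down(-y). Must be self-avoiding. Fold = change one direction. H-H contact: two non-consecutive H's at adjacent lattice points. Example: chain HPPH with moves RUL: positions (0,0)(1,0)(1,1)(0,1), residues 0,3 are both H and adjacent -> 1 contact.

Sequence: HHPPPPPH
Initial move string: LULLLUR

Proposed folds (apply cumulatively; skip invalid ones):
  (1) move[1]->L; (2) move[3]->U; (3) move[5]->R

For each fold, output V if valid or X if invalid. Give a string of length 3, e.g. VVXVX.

Answer: VVX

Derivation:
Initial: LULLLUR -> [(0, 0), (-1, 0), (-1, 1), (-2, 1), (-3, 1), (-4, 1), (-4, 2), (-3, 2)]
Fold 1: move[1]->L => LLLLLUR VALID
Fold 2: move[3]->U => LLLULUR VALID
Fold 3: move[5]->R => LLLULRR INVALID (collision), skipped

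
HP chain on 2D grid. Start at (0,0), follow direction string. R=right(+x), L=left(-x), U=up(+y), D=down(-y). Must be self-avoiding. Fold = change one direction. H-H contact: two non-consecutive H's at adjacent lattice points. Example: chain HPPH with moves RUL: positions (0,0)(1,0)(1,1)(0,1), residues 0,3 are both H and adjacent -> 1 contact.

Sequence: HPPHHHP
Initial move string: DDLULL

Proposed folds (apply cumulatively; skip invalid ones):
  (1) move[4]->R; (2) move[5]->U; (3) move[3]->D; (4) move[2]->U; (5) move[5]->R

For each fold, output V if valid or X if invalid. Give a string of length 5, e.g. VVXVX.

Initial: DDLULL -> [(0, 0), (0, -1), (0, -2), (-1, -2), (-1, -1), (-2, -1), (-3, -1)]
Fold 1: move[4]->R => DDLURL INVALID (collision), skipped
Fold 2: move[5]->U => DDLULU VALID
Fold 3: move[3]->D => DDLDLU VALID
Fold 4: move[2]->U => DDUDLU INVALID (collision), skipped
Fold 5: move[5]->R => DDLDLR INVALID (collision), skipped

Answer: XVVXX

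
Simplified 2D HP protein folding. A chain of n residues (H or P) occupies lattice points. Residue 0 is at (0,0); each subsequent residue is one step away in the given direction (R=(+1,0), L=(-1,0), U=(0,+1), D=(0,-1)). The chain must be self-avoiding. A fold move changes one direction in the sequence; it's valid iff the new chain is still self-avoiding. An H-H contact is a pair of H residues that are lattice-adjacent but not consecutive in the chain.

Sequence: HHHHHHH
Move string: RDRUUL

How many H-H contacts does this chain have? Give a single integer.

Positions: [(0, 0), (1, 0), (1, -1), (2, -1), (2, 0), (2, 1), (1, 1)]
H-H contact: residue 1 @(1,0) - residue 4 @(2, 0)
H-H contact: residue 1 @(1,0) - residue 6 @(1, 1)

Answer: 2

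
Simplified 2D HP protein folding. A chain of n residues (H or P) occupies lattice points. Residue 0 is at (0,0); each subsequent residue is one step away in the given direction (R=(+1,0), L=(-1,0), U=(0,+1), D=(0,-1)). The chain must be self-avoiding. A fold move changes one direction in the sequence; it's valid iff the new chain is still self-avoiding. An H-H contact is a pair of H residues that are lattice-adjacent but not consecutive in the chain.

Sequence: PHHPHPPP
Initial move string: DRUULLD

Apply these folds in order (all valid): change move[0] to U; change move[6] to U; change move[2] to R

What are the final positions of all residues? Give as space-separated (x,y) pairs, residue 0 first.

Initial moves: DRUULLD
Fold: move[0]->U => URUULLD (positions: [(0, 0), (0, 1), (1, 1), (1, 2), (1, 3), (0, 3), (-1, 3), (-1, 2)])
Fold: move[6]->U => URUULLU (positions: [(0, 0), (0, 1), (1, 1), (1, 2), (1, 3), (0, 3), (-1, 3), (-1, 4)])
Fold: move[2]->R => URRULLU (positions: [(0, 0), (0, 1), (1, 1), (2, 1), (2, 2), (1, 2), (0, 2), (0, 3)])

Answer: (0,0) (0,1) (1,1) (2,1) (2,2) (1,2) (0,2) (0,3)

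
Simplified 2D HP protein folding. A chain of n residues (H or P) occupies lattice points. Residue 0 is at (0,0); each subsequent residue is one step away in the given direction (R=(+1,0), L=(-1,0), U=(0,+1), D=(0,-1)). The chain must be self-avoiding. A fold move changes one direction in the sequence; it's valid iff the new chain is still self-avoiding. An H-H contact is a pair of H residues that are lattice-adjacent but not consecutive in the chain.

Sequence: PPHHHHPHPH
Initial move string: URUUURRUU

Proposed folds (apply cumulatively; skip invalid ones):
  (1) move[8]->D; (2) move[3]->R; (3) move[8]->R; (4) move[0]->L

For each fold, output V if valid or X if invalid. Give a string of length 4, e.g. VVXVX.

Initial: URUUURRUU -> [(0, 0), (0, 1), (1, 1), (1, 2), (1, 3), (1, 4), (2, 4), (3, 4), (3, 5), (3, 6)]
Fold 1: move[8]->D => URUUURRUD INVALID (collision), skipped
Fold 2: move[3]->R => URURURRUU VALID
Fold 3: move[8]->R => URURURRUR VALID
Fold 4: move[0]->L => LRURURRUR INVALID (collision), skipped

Answer: XVVX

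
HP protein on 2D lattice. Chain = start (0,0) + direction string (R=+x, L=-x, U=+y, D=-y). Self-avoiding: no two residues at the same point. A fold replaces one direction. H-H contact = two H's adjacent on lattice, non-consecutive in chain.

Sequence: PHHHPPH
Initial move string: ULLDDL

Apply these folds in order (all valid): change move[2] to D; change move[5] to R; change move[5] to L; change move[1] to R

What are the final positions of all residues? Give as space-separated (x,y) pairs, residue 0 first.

Initial moves: ULLDDL
Fold: move[2]->D => ULDDDL (positions: [(0, 0), (0, 1), (-1, 1), (-1, 0), (-1, -1), (-1, -2), (-2, -2)])
Fold: move[5]->R => ULDDDR (positions: [(0, 0), (0, 1), (-1, 1), (-1, 0), (-1, -1), (-1, -2), (0, -2)])
Fold: move[5]->L => ULDDDL (positions: [(0, 0), (0, 1), (-1, 1), (-1, 0), (-1, -1), (-1, -2), (-2, -2)])
Fold: move[1]->R => URDDDL (positions: [(0, 0), (0, 1), (1, 1), (1, 0), (1, -1), (1, -2), (0, -2)])

Answer: (0,0) (0,1) (1,1) (1,0) (1,-1) (1,-2) (0,-2)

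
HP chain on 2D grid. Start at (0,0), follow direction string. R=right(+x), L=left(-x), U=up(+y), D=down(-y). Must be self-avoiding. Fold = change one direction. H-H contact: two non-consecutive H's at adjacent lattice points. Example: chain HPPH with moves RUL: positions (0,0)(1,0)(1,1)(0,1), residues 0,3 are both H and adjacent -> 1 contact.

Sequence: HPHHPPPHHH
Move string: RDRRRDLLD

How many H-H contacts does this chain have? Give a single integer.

Answer: 1

Derivation:
Positions: [(0, 0), (1, 0), (1, -1), (2, -1), (3, -1), (4, -1), (4, -2), (3, -2), (2, -2), (2, -3)]
H-H contact: residue 3 @(2,-1) - residue 8 @(2, -2)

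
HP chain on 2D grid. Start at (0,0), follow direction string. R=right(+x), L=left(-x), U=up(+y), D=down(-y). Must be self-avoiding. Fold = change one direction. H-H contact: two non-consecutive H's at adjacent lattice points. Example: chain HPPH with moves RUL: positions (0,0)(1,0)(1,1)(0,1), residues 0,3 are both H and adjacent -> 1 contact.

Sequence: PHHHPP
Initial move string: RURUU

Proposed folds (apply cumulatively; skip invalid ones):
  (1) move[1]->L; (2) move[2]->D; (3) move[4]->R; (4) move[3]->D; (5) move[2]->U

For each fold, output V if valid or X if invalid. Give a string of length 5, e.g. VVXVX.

Initial: RURUU -> [(0, 0), (1, 0), (1, 1), (2, 1), (2, 2), (2, 3)]
Fold 1: move[1]->L => RLRUU INVALID (collision), skipped
Fold 2: move[2]->D => RUDUU INVALID (collision), skipped
Fold 3: move[4]->R => RURUR VALID
Fold 4: move[3]->D => RURDR VALID
Fold 5: move[2]->U => RUUDR INVALID (collision), skipped

Answer: XXVVX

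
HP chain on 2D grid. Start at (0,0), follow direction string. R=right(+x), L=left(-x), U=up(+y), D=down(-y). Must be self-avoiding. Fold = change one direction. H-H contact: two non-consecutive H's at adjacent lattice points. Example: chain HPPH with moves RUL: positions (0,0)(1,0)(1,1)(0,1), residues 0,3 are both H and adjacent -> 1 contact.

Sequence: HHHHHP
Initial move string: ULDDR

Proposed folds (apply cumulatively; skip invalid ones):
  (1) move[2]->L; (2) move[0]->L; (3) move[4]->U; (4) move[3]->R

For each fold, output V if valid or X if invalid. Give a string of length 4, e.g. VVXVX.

Answer: VVXX

Derivation:
Initial: ULDDR -> [(0, 0), (0, 1), (-1, 1), (-1, 0), (-1, -1), (0, -1)]
Fold 1: move[2]->L => ULLDR VALID
Fold 2: move[0]->L => LLLDR VALID
Fold 3: move[4]->U => LLLDU INVALID (collision), skipped
Fold 4: move[3]->R => LLLRR INVALID (collision), skipped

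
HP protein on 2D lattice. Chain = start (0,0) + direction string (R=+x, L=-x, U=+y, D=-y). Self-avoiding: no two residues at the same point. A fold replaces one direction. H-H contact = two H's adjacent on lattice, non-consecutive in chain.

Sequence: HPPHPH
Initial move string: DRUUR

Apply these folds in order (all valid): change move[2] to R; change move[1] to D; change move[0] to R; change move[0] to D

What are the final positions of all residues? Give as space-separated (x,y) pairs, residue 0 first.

Answer: (0,0) (0,-1) (0,-2) (1,-2) (1,-1) (2,-1)

Derivation:
Initial moves: DRUUR
Fold: move[2]->R => DRRUR (positions: [(0, 0), (0, -1), (1, -1), (2, -1), (2, 0), (3, 0)])
Fold: move[1]->D => DDRUR (positions: [(0, 0), (0, -1), (0, -2), (1, -2), (1, -1), (2, -1)])
Fold: move[0]->R => RDRUR (positions: [(0, 0), (1, 0), (1, -1), (2, -1), (2, 0), (3, 0)])
Fold: move[0]->D => DDRUR (positions: [(0, 0), (0, -1), (0, -2), (1, -2), (1, -1), (2, -1)])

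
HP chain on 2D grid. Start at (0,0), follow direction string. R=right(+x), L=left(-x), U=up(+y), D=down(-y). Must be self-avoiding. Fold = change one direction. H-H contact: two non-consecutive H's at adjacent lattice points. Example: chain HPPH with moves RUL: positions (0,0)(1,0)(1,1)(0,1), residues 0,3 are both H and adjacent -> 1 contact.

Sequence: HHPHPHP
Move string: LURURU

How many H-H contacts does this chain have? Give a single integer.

Positions: [(0, 0), (-1, 0), (-1, 1), (0, 1), (0, 2), (1, 2), (1, 3)]
H-H contact: residue 0 @(0,0) - residue 3 @(0, 1)

Answer: 1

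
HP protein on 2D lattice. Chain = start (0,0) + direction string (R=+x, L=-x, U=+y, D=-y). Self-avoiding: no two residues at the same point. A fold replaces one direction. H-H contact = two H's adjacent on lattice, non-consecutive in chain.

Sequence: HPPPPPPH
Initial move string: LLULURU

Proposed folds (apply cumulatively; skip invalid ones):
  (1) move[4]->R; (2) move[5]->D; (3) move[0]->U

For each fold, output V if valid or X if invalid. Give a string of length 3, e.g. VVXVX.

Initial: LLULURU -> [(0, 0), (-1, 0), (-2, 0), (-2, 1), (-3, 1), (-3, 2), (-2, 2), (-2, 3)]
Fold 1: move[4]->R => LLULRRU INVALID (collision), skipped
Fold 2: move[5]->D => LLULUDU INVALID (collision), skipped
Fold 3: move[0]->U => ULULURU VALID

Answer: XXV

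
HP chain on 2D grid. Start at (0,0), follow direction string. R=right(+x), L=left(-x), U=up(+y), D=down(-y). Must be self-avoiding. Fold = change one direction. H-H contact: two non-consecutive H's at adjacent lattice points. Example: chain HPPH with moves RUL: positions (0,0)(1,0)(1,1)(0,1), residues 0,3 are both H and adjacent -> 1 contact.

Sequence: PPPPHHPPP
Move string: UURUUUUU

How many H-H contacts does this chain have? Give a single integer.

Answer: 0

Derivation:
Positions: [(0, 0), (0, 1), (0, 2), (1, 2), (1, 3), (1, 4), (1, 5), (1, 6), (1, 7)]
No H-H contacts found.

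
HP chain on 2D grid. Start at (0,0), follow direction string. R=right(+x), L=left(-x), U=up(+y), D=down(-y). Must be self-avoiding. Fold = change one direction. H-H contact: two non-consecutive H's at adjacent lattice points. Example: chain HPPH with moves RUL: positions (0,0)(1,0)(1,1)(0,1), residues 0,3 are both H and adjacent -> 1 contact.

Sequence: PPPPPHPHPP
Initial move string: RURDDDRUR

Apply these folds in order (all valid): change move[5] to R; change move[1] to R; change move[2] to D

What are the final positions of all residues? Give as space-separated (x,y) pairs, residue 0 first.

Initial moves: RURDDDRUR
Fold: move[5]->R => RURDDRRUR (positions: [(0, 0), (1, 0), (1, 1), (2, 1), (2, 0), (2, -1), (3, -1), (4, -1), (4, 0), (5, 0)])
Fold: move[1]->R => RRRDDRRUR (positions: [(0, 0), (1, 0), (2, 0), (3, 0), (3, -1), (3, -2), (4, -2), (5, -2), (5, -1), (6, -1)])
Fold: move[2]->D => RRDDDRRUR (positions: [(0, 0), (1, 0), (2, 0), (2, -1), (2, -2), (2, -3), (3, -3), (4, -3), (4, -2), (5, -2)])

Answer: (0,0) (1,0) (2,0) (2,-1) (2,-2) (2,-3) (3,-3) (4,-3) (4,-2) (5,-2)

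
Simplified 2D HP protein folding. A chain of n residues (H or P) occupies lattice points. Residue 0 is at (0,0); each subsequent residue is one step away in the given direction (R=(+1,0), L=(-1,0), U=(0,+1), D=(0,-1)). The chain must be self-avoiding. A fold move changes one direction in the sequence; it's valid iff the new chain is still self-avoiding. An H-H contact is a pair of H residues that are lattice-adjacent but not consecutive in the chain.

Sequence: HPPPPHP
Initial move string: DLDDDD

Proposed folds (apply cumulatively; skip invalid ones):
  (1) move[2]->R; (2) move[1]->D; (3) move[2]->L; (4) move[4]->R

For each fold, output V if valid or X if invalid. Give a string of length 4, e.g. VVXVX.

Answer: XVVV

Derivation:
Initial: DLDDDD -> [(0, 0), (0, -1), (-1, -1), (-1, -2), (-1, -3), (-1, -4), (-1, -5)]
Fold 1: move[2]->R => DLRDDD INVALID (collision), skipped
Fold 2: move[1]->D => DDDDDD VALID
Fold 3: move[2]->L => DDLDDD VALID
Fold 4: move[4]->R => DDLDRD VALID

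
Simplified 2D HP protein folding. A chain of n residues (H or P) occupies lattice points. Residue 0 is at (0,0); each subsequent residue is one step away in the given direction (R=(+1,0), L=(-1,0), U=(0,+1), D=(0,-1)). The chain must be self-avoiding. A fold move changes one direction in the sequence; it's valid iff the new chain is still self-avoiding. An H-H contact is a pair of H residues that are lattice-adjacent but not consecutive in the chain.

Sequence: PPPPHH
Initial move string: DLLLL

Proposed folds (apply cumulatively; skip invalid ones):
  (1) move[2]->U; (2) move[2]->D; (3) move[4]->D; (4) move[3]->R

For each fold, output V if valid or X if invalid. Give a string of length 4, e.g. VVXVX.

Initial: DLLLL -> [(0, 0), (0, -1), (-1, -1), (-2, -1), (-3, -1), (-4, -1)]
Fold 1: move[2]->U => DLULL VALID
Fold 2: move[2]->D => DLDLL VALID
Fold 3: move[4]->D => DLDLD VALID
Fold 4: move[3]->R => DLDRD VALID

Answer: VVVV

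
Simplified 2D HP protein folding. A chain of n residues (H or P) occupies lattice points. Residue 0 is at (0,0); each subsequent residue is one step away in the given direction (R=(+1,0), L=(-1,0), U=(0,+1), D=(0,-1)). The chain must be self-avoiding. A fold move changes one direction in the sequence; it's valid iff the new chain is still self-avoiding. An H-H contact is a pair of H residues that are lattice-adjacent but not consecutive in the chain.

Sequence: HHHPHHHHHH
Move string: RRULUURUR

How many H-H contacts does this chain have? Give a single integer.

Positions: [(0, 0), (1, 0), (2, 0), (2, 1), (1, 1), (1, 2), (1, 3), (2, 3), (2, 4), (3, 4)]
H-H contact: residue 1 @(1,0) - residue 4 @(1, 1)

Answer: 1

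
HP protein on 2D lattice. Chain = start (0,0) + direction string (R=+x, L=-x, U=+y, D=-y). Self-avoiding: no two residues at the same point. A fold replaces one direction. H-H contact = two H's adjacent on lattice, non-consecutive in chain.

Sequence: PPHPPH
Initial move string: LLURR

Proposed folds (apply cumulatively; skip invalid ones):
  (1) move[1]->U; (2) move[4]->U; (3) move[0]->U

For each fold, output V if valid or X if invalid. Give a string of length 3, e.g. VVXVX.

Initial: LLURR -> [(0, 0), (-1, 0), (-2, 0), (-2, 1), (-1, 1), (0, 1)]
Fold 1: move[1]->U => LUURR VALID
Fold 2: move[4]->U => LUURU VALID
Fold 3: move[0]->U => UUURU VALID

Answer: VVV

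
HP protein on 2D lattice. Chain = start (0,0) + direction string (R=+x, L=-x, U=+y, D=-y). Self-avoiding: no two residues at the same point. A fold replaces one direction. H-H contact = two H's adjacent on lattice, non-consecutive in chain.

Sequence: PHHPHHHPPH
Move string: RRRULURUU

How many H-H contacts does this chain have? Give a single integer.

Answer: 1

Derivation:
Positions: [(0, 0), (1, 0), (2, 0), (3, 0), (3, 1), (2, 1), (2, 2), (3, 2), (3, 3), (3, 4)]
H-H contact: residue 2 @(2,0) - residue 5 @(2, 1)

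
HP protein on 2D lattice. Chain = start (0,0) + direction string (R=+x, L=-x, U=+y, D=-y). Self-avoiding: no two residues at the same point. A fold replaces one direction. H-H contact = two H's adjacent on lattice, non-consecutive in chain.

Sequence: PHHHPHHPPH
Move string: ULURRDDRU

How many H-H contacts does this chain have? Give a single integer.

Answer: 2

Derivation:
Positions: [(0, 0), (0, 1), (-1, 1), (-1, 2), (0, 2), (1, 2), (1, 1), (1, 0), (2, 0), (2, 1)]
H-H contact: residue 1 @(0,1) - residue 6 @(1, 1)
H-H contact: residue 6 @(1,1) - residue 9 @(2, 1)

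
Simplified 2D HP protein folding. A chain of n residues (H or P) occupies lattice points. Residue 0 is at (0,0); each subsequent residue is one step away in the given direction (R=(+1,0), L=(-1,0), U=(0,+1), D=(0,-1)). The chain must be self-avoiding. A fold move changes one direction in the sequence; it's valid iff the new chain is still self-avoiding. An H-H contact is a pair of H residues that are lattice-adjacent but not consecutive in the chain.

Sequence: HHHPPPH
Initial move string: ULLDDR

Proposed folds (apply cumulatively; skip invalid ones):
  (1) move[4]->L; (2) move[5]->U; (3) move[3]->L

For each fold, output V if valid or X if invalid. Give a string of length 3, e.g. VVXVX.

Answer: XXV

Derivation:
Initial: ULLDDR -> [(0, 0), (0, 1), (-1, 1), (-2, 1), (-2, 0), (-2, -1), (-1, -1)]
Fold 1: move[4]->L => ULLDLR INVALID (collision), skipped
Fold 2: move[5]->U => ULLDDU INVALID (collision), skipped
Fold 3: move[3]->L => ULLLDR VALID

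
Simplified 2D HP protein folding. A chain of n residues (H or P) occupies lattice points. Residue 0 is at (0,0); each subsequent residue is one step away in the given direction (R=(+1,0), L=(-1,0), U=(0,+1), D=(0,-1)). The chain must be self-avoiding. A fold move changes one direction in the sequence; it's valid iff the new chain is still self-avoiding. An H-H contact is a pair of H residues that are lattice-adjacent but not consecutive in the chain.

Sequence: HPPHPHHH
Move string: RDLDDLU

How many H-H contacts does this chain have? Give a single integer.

Positions: [(0, 0), (1, 0), (1, -1), (0, -1), (0, -2), (0, -3), (-1, -3), (-1, -2)]
H-H contact: residue 0 @(0,0) - residue 3 @(0, -1)

Answer: 1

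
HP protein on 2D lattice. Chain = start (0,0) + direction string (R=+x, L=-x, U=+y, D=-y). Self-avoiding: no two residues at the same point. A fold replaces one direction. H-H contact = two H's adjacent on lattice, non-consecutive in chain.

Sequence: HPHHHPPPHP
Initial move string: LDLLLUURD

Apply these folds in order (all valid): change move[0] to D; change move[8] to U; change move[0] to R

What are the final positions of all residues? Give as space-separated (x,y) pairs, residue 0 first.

Initial moves: LDLLLUURD
Fold: move[0]->D => DDLLLUURD (positions: [(0, 0), (0, -1), (0, -2), (-1, -2), (-2, -2), (-3, -2), (-3, -1), (-3, 0), (-2, 0), (-2, -1)])
Fold: move[8]->U => DDLLLUURU (positions: [(0, 0), (0, -1), (0, -2), (-1, -2), (-2, -2), (-3, -2), (-3, -1), (-3, 0), (-2, 0), (-2, 1)])
Fold: move[0]->R => RDLLLUURU (positions: [(0, 0), (1, 0), (1, -1), (0, -1), (-1, -1), (-2, -1), (-2, 0), (-2, 1), (-1, 1), (-1, 2)])

Answer: (0,0) (1,0) (1,-1) (0,-1) (-1,-1) (-2,-1) (-2,0) (-2,1) (-1,1) (-1,2)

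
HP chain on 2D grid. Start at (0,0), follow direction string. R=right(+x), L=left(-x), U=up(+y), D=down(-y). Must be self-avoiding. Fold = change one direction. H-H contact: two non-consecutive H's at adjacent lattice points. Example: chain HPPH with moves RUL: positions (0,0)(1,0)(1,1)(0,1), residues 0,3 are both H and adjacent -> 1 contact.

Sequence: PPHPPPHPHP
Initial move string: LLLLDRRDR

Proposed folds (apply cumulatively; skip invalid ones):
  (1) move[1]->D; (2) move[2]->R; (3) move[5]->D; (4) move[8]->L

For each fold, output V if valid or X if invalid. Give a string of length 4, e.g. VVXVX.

Answer: VXVV

Derivation:
Initial: LLLLDRRDR -> [(0, 0), (-1, 0), (-2, 0), (-3, 0), (-4, 0), (-4, -1), (-3, -1), (-2, -1), (-2, -2), (-1, -2)]
Fold 1: move[1]->D => LDLLDRRDR VALID
Fold 2: move[2]->R => LDRLDRRDR INVALID (collision), skipped
Fold 3: move[5]->D => LDLLDDRDR VALID
Fold 4: move[8]->L => LDLLDDRDL VALID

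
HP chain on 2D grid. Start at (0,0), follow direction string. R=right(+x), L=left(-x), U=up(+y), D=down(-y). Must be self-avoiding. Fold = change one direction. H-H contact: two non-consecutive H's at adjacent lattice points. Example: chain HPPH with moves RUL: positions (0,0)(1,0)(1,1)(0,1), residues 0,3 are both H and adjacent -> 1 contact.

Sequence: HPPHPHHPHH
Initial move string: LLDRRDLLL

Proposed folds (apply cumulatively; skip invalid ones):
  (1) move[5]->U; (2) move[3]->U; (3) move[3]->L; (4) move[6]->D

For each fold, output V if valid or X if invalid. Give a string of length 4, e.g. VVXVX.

Answer: XXXV

Derivation:
Initial: LLDRRDLLL -> [(0, 0), (-1, 0), (-2, 0), (-2, -1), (-1, -1), (0, -1), (0, -2), (-1, -2), (-2, -2), (-3, -2)]
Fold 1: move[5]->U => LLDRRULLL INVALID (collision), skipped
Fold 2: move[3]->U => LLDURDLLL INVALID (collision), skipped
Fold 3: move[3]->L => LLDLRDLLL INVALID (collision), skipped
Fold 4: move[6]->D => LLDRRDDLL VALID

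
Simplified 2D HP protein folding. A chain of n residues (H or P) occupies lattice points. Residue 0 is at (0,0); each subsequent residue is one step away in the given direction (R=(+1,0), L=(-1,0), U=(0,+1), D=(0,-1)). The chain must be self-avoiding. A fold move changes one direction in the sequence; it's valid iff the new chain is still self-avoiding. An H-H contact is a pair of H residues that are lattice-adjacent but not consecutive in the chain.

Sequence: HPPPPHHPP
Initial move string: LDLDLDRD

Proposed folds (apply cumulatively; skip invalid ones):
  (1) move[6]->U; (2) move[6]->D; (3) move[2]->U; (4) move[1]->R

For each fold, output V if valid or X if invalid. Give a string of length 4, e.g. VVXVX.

Initial: LDLDLDRD -> [(0, 0), (-1, 0), (-1, -1), (-2, -1), (-2, -2), (-3, -2), (-3, -3), (-2, -3), (-2, -4)]
Fold 1: move[6]->U => LDLDLDUD INVALID (collision), skipped
Fold 2: move[6]->D => LDLDLDDD VALID
Fold 3: move[2]->U => LDUDLDDD INVALID (collision), skipped
Fold 4: move[1]->R => LRLDLDDD INVALID (collision), skipped

Answer: XVXX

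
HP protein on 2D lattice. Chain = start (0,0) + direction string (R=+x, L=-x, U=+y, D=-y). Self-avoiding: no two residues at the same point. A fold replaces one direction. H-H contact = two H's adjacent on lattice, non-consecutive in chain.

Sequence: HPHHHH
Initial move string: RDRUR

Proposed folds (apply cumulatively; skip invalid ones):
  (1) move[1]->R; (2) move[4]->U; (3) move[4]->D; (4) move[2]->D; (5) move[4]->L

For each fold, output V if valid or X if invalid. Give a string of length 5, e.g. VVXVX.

Answer: VVXXV

Derivation:
Initial: RDRUR -> [(0, 0), (1, 0), (1, -1), (2, -1), (2, 0), (3, 0)]
Fold 1: move[1]->R => RRRUR VALID
Fold 2: move[4]->U => RRRUU VALID
Fold 3: move[4]->D => RRRUD INVALID (collision), skipped
Fold 4: move[2]->D => RRDUU INVALID (collision), skipped
Fold 5: move[4]->L => RRRUL VALID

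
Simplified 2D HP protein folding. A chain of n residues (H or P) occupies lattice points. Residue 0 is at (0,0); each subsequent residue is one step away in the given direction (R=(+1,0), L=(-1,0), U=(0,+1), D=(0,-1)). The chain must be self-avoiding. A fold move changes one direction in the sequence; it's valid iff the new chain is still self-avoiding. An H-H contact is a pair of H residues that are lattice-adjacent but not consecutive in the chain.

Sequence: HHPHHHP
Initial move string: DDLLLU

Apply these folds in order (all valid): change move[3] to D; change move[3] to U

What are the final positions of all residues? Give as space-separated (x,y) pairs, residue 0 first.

Initial moves: DDLLLU
Fold: move[3]->D => DDLDLU (positions: [(0, 0), (0, -1), (0, -2), (-1, -2), (-1, -3), (-2, -3), (-2, -2)])
Fold: move[3]->U => DDLULU (positions: [(0, 0), (0, -1), (0, -2), (-1, -2), (-1, -1), (-2, -1), (-2, 0)])

Answer: (0,0) (0,-1) (0,-2) (-1,-2) (-1,-1) (-2,-1) (-2,0)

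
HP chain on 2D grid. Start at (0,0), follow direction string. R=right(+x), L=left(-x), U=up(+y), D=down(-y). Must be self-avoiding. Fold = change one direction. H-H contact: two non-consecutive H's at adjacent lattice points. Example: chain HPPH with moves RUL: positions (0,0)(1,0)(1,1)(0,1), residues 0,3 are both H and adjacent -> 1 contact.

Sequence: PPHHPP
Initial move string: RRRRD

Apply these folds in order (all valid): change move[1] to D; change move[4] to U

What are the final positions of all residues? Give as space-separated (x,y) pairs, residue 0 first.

Initial moves: RRRRD
Fold: move[1]->D => RDRRD (positions: [(0, 0), (1, 0), (1, -1), (2, -1), (3, -1), (3, -2)])
Fold: move[4]->U => RDRRU (positions: [(0, 0), (1, 0), (1, -1), (2, -1), (3, -1), (3, 0)])

Answer: (0,0) (1,0) (1,-1) (2,-1) (3,-1) (3,0)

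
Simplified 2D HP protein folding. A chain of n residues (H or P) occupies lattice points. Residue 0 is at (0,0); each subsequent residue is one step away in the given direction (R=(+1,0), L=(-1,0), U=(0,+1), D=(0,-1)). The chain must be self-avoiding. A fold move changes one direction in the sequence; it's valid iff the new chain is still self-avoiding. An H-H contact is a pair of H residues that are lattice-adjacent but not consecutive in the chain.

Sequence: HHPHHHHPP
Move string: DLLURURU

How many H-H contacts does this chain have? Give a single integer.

Positions: [(0, 0), (0, -1), (-1, -1), (-2, -1), (-2, 0), (-1, 0), (-1, 1), (0, 1), (0, 2)]
H-H contact: residue 0 @(0,0) - residue 5 @(-1, 0)

Answer: 1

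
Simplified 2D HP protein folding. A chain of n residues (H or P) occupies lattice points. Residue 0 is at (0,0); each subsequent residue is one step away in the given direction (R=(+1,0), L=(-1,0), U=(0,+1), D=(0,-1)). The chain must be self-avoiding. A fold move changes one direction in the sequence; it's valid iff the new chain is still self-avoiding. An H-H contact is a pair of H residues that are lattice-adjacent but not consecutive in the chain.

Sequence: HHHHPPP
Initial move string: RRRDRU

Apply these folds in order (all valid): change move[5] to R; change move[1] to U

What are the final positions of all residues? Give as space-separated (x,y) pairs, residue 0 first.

Answer: (0,0) (1,0) (1,1) (2,1) (2,0) (3,0) (4,0)

Derivation:
Initial moves: RRRDRU
Fold: move[5]->R => RRRDRR (positions: [(0, 0), (1, 0), (2, 0), (3, 0), (3, -1), (4, -1), (5, -1)])
Fold: move[1]->U => RURDRR (positions: [(0, 0), (1, 0), (1, 1), (2, 1), (2, 0), (3, 0), (4, 0)])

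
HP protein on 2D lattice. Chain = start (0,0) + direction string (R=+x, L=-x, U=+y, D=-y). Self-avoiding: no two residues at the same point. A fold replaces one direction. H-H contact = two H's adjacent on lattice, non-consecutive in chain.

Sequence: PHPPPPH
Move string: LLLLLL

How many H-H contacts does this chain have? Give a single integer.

Answer: 0

Derivation:
Positions: [(0, 0), (-1, 0), (-2, 0), (-3, 0), (-4, 0), (-5, 0), (-6, 0)]
No H-H contacts found.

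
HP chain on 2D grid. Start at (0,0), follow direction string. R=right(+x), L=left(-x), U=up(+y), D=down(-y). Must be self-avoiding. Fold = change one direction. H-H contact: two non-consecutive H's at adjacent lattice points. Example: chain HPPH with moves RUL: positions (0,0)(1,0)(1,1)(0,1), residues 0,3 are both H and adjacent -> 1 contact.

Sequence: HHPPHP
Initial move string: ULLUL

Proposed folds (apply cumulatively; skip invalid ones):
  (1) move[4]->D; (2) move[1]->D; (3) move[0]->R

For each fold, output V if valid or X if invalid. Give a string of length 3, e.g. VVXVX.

Answer: XXX

Derivation:
Initial: ULLUL -> [(0, 0), (0, 1), (-1, 1), (-2, 1), (-2, 2), (-3, 2)]
Fold 1: move[4]->D => ULLUD INVALID (collision), skipped
Fold 2: move[1]->D => UDLUL INVALID (collision), skipped
Fold 3: move[0]->R => RLLUL INVALID (collision), skipped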